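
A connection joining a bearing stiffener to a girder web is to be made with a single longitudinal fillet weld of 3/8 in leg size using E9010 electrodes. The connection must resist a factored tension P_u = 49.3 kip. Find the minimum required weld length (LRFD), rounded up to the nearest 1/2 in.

E90XX → F_EXX = 90 ksi.
Throat t_e = 0.707 × 0.375 = 0.2651 in.
φr_n = 0.75 × 0.6 × 90 × 0.2651 = 10.74 kip/in.
L_req = P_u / φr_n = 49.3 / 10.74 = 4.591 in total.
Round up → use L = 5 in.

L = 5 in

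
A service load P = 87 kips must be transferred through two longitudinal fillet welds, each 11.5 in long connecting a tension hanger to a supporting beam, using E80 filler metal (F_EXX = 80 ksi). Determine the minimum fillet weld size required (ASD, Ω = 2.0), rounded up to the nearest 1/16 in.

Total weld length L = 23 in.
Required throat t_e = P × Ω / (0.6 F_EXX × L) = 87 × 2.0 / (0.6 × 80 × 23) = 0.1576 in.
Required leg w = t_e / 0.707 = 0.2229 in → use 1/4 in.

w = 1/4 in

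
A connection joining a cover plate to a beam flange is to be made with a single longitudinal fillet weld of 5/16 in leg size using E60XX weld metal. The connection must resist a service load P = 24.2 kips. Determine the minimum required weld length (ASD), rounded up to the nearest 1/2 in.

L = 6.5 in

E60XX → F_EXX = 60 ksi.
Throat t_e = 0.707 × 0.3125 = 0.2209 in.
r_n/Ω = (0.6 × 60 × 0.2209) / 2.0 = 3.977 kip/in.
L_req = P / (r_n/Ω) = 24.2 / 3.977 = 6.085 in total.
Round up → use L = 6.5 in.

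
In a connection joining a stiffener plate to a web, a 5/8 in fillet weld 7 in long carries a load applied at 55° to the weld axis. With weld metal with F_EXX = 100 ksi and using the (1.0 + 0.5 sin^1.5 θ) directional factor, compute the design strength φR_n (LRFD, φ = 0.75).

φR_n ≈ 191 kip

t_e = 0.707 × 0.625 = 0.4419 in; A_we = 0.4419 × 7 = 3.093 in².
Directional factor: 1.0 + 0.5 sin^1.5(55°) = 1.371.
F_nw = 0.6 × 100 × 1.371 = 82.24 ksi.
φR_n = 0.75 × 82.24 × 3.093 = 190.8 kip.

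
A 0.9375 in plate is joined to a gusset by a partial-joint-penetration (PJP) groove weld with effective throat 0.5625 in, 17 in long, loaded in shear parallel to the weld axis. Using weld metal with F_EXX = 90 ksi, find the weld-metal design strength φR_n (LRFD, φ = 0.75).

φR_n ≈ 387 kips

Effective throat (given) t_e = 0.5625 in.
A_we = 0.5625 × 17 = 9.562 in².
F_nw = 0.6 F_EXX = 54 ksi.
φR_n = 0.75 × 54 × 9.562 = 387.3 kips.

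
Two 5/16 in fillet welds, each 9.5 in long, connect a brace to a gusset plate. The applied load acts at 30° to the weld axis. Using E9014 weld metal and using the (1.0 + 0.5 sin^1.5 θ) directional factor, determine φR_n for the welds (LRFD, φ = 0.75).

φR_n ≈ 200 kip

E90XX → F_EXX = 90 ksi.
t_e = 0.707 × 0.3125 = 0.2209 in; A_we = 0.2209 × 19 = 4.198 in².
Directional factor: 1.0 + 0.5 sin^1.5(30°) = 1.177.
F_nw = 0.6 × 90 × 1.177 = 63.55 ksi.
φR_n = 0.75 × 63.55 × 4.198 = 200.1 kip.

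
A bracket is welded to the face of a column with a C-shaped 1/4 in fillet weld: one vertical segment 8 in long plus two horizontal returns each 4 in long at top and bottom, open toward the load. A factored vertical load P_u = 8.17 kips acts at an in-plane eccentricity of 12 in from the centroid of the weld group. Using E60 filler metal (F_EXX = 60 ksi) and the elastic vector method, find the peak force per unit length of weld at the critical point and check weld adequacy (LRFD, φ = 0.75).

f_max ≈ 2.82 kip/in; adequate

Total weld length L_w = 16 in. Treat welds as unit-width lines.
Centroid: x̄ = 2×4×2 / 16 = 1 in from the vertical weld.
Polar moment about centroid: J = I_x + I_y = [8³/12 + 2×4×4²] + [8×1² + 2(4³/12 + 4×1²)] = 197.3 in³.
Direct shear f_v = P/L_w = 8.17 / 16 = 0.5106 kip/in (vertical).
Torsion M = P·e = 8.17 × 12 = 98.04 kip·in.
Critical point at (x, y) = (3, 4) from centroid. f_tx = M·y/J = 1.987 kip/in; f_ty = M·x/J = 1.49 kip/in.
Resultant f_max = √[f_tx² + (f_v + f_ty)²] = √[1.987² + (0.5106 + 1.49)²] = 2.82 kip/in.
Capacity per unit length: φr_n = 0.75 × 0.6 × 60 × (0.707 × 0.25) = 4.772 kip/in.
2.82 ≤ 4.772 → adequate.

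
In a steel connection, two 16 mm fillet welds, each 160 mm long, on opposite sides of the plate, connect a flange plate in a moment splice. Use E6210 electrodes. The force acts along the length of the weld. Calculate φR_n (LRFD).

φR_n ≈ 1010 kN

E62XX → F_EXX = 620 MPa.
Effective throat t_e = 0.707 × 16 = 11.31 mm.
Total length L = 320 mm; A_we = 11.31 × 320 = 3620 mm².
F_nw = 0.6 F_EXX = 0.6 × 620 = 372 MPa.
φR_n = 0.75 × 372 × 3620 × 10⁻³ = 1010 kN.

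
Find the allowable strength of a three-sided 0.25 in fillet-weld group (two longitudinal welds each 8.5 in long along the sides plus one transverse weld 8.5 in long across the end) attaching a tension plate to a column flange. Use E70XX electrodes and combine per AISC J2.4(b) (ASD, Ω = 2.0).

R_n/Ω ≈ 101 kip

E70XX → F_EXX = 70 ksi.
t_e = 0.707 × 0.25 = 0.1767 in.
R_nwl = 0.6 × 70 × 0.1767 × 17 = 126.2 kip (longitudinal, 2 welds).
R_nwt = 0.6 × 70 × 0.1767 × 8.5 = 63.1 kip (transverse, base value).
(i) R_nwl + R_nwt = 189.3 kip; (ii) 0.85 R_nwl + 1.5 R_nwt = 201.9 kip.
R_n = max = 201.9 kip [governs: (ii)]; R_n/Ω = 101 kip.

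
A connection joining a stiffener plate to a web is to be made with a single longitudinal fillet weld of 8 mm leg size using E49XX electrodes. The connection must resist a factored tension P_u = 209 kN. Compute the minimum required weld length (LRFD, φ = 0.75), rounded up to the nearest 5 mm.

E49XX → F_EXX = 490 MPa.
Throat t_e = 0.707 × 8 = 5.656 mm.
φr_n = 0.75 × 0.6 × 490 × 5.656 × 10⁻³ = 1.247 kN/mm.
L_req = P_u / φr_n = 209 / 1.247 = 167.6 mm total.
Round up → use L = 170 mm.

L = 170 mm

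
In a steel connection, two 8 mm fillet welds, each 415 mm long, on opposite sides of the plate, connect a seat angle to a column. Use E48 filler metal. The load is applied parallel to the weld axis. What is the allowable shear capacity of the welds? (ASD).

E48XX → F_EXX = 480 MPa.
Effective throat t_e = 0.707 × 8 = 5.656 mm.
Total length L = 830 mm; A_we = 5.656 × 830 = 4694 mm².
F_nw = 0.6 F_EXX = 0.6 × 480 = 288 MPa.
R_n = 288 × 4694 × 10⁻³ = 1352 kN; R_n/Ω = 1352/2.0 = 676 kN.

R_n/Ω ≈ 676 kN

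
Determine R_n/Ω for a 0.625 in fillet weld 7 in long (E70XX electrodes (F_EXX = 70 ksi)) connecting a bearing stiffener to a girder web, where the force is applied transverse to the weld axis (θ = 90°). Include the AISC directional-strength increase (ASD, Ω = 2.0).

t_e = 0.707 × 0.625 = 0.4419 in; A_we = 0.4419 × 7 = 3.093 in².
Directional factor: 1.0 + 0.5 sin^1.5(90°) = 1.5.
F_nw = 0.6 × 70 × 1.5 = 63 ksi.
R_n/Ω = (63 × 3.093) / 2.0 = 97.43 kips.

R_n/Ω ≈ 97.4 kips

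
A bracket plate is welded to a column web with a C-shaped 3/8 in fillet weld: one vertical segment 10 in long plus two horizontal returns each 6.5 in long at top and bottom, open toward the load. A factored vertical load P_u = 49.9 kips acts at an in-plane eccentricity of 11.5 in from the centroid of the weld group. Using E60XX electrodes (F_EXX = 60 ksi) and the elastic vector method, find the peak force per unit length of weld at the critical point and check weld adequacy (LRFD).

Total weld length L_w = 23 in. Treat welds as unit-width lines.
Centroid: x̄ = 2×6.5×3.25 / 23 = 1.837 in from the vertical weld.
Polar moment about centroid: J = I_x + I_y = [10³/12 + 2×6.5×5²] + [10×1.837² + 2(6.5³/12 + 6.5×1.413²)] = 513.8 in³.
Direct shear f_v = P/L_w = 49.9 / 23 = 2.17 kip/in (vertical).
Torsion M = P·e = 49.9 × 11.5 = 573.85 kip·in.
Critical point at (x, y) = (4.663, 5) from centroid. f_tx = M·y/J = 5.584 kip/in; f_ty = M·x/J = 5.208 kip/in.
Resultant f_max = √[f_tx² + (f_v + f_ty)²] = √[5.584² + (2.17 + 5.208)²] = 9.253 kip/in.
Capacity per unit length: φr_n = 0.75 × 0.6 × 60 × (0.707 × 0.375) = 7.158 kip/in.
9.253 > 7.158 → NOT adequate.

f_max ≈ 9.25 kip/in; NOT adequate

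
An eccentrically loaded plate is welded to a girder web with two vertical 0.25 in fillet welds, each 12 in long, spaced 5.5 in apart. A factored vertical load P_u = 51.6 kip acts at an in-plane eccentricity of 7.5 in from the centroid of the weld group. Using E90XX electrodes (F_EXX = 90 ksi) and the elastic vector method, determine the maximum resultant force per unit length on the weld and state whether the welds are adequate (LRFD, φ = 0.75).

f_max ≈ 6.63 kip/in; adequate

Total weld length L_w = 24 in. Treat welds as unit-width lines.
Polar moment about centroid: J = 2[d³/12 + d(b/2)²] = 2[12³/12 + 12×2.75²] = 469.5 in³.
Direct shear f_v = P/L_w = 51.6 / 24 = 2.15 kip/in (vertical).
Torsion M = P·e = 51.6 × 7.5 = 387 kip·in.
Critical point at (x, y) = (2.75, 6) from centroid. f_tx = M·y/J = 4.946 kip/in; f_ty = M·x/J = 2.267 kip/in.
Resultant f_max = √[f_tx² + (f_v + f_ty)²] = √[4.946² + (2.15 + 2.267)²] = 6.631 kip/in.
Capacity per unit length: φr_n = 0.75 × 0.6 × 90 × (0.707 × 0.25) = 7.158 kip/in.
6.631 ≤ 7.158 → adequate.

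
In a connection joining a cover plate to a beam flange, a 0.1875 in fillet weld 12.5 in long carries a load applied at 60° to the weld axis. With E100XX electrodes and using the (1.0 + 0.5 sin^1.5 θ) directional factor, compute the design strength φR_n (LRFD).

φR_n ≈ 105 kips

E100XX → F_EXX = 100 ksi.
t_e = 0.707 × 0.1875 = 0.1326 in; A_we = 0.1326 × 12.5 = 1.657 in².
Directional factor: 1.0 + 0.5 sin^1.5(60°) = 1.403.
F_nw = 0.6 × 100 × 1.403 = 84.18 ksi.
φR_n = 0.75 × 84.18 × 1.657 = 104.6 kips.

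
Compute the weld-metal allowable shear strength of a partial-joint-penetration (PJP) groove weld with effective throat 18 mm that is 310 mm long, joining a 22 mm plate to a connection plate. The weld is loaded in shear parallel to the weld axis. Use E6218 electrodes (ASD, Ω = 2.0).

R_n/Ω ≈ 1040 kN

E62XX → F_EXX = 620 MPa.
Effective throat (given) t_e = 18 mm.
A_we = 18 × 310 = 5580 mm².
F_nw = 0.6 F_EXX = 372 MPa.
R_n/Ω = (372 × 5580) / 2.0 × 10⁻³ = 1038 kN.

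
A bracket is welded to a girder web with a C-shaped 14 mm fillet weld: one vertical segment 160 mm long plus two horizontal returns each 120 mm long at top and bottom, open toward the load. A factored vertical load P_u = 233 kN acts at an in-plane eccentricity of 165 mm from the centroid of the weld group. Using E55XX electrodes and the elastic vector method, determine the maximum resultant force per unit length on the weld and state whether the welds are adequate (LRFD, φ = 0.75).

E55XX → F_EXX = 550 MPa.
Total weld length L_w = 400 mm. Treat welds as unit-width lines.
Centroid: x̄ = 2×120×60 / 400 = 36 mm from the vertical weld.
Polar moment about centroid: J = I_x + I_y = [160³/12 + 2×120×80²] + [160×36² + 2(120³/12 + 120×24²)] = 2511000 mm³.
Direct shear f_v = P/L_w = 233×10³ / 400 = 582.5 N/mm (vertical).
Torsion M = P·e = 233×10³ × 165 = 38445000 N·mm.
Critical point at (x, y) = (84, 80) from centroid. f_tx = M·y/J = 1225 N/mm; f_ty = M·x/J = 1286 N/mm.
Resultant f_max = √[f_tx² + (f_v + f_ty)²] = √[1225² + (582.5 + 1286)²] = 2234 N/mm.
Capacity per unit length: φr_n = 0.75 × 0.6 × 550 × (0.707 × 14) = 2450 N/mm.
2234 ≤ 2450 → adequate.

f_max ≈ 2230 N/mm; adequate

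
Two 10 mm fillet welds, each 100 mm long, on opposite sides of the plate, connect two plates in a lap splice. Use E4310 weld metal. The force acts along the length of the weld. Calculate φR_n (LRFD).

E43XX → F_EXX = 430 MPa.
Effective throat t_e = 0.707 × 10 = 7.07 mm.
Total length L = 200 mm; A_we = 7.07 × 200 = 1414 mm².
F_nw = 0.6 F_EXX = 0.6 × 430 = 258 MPa.
φR_n = 0.75 × 258 × 1414 × 10⁻³ = 273.6 kN.

φR_n ≈ 274 kN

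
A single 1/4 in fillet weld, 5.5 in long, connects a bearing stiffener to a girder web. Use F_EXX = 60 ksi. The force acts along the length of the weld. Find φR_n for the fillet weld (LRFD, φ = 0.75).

φR_n ≈ 26.2 kips

Effective throat t_e = 0.707 × 0.25 = 0.1767 in.
Total length L = 5.5 in; A_we = 0.1767 × 5.5 = 0.9721 in².
F_nw = 0.6 F_EXX = 0.6 × 60 = 36 ksi.
φR_n = 0.75 × 36 × 0.9721 = 26.25 kips.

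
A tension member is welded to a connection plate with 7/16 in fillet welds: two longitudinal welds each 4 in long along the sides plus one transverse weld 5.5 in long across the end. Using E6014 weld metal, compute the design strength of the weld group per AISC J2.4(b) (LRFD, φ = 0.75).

E60XX → F_EXX = 60 ksi.
t_e = 0.707 × 0.4375 = 0.3093 in.
R_nwl = 0.6 × 60 × 0.3093 × 8 = 89.08 kip (longitudinal, 2 welds).
R_nwt = 0.6 × 60 × 0.3093 × 5.5 = 61.24 kip (transverse, base value).
(i) R_nwl + R_nwt = 150.3 kip; (ii) 0.85 R_nwl + 1.5 R_nwt = 167.6 kip.
R_n = max = 167.6 kip [governs: (ii)]; φR_n = 125.7 kip.

φR_n ≈ 126 kip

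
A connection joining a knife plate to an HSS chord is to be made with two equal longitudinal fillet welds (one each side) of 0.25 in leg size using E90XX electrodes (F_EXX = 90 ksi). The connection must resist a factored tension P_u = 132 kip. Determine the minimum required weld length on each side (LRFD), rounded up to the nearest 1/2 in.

L = 9.5 in on each side

Throat t_e = 0.707 × 0.25 = 0.1767 in.
φr_n = 0.75 × 0.6 × 90 × 0.1767 = 7.158 kip/in.
L_req = P_u / φr_n = 132 / 7.158 = 18.44 in total.
Per side: 18.44 / 2 = 9.22 in.
Round up → use L = 9.5 in on each side.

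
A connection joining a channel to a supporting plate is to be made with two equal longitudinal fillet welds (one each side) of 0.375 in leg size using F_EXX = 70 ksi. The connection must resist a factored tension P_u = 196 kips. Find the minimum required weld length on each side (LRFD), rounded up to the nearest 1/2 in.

L = 12 in on each side

Throat t_e = 0.707 × 0.375 = 0.2651 in.
φr_n = 0.75 × 0.6 × 70 × 0.2651 = 8.351 kips/in.
L_req = P_u / φr_n = 196 / 8.351 = 23.47 in total.
Per side: 23.47 / 2 = 11.73 in.
Round up → use L = 12 in on each side.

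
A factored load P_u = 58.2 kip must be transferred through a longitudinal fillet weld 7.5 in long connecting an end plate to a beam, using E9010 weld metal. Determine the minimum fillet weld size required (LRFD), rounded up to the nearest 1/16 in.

w = 5/16 in

E90XX → F_EXX = 90 ksi.
Total weld length L = 7.5 in.
Required throat t_e = P_u / (φ × 0.6 F_EXX × L) = 58.2 / (0.75 × 0.6 × 90 × 7.5) = 0.1916 in.
Required leg w = t_e / 0.707 = 0.271 in → use 5/16 in.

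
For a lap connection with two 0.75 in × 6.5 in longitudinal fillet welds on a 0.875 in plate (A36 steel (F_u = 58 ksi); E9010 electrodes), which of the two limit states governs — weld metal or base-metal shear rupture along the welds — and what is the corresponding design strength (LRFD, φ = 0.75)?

E90XX → F_EXX = 90 ksi.
t_e = 0.707 × 0.75 = 0.5302 in; L = 13 in.
Weld metal: φR_n = 0.75 × 0.6 × 90 × 0.5302 × 13 = 279.2 kip.
Base metal (shear rupture): φR_n = 0.75 × 0.6 × 58 × 0.875 × 13 = 296.9 kip.
Governing: weld metal.

φR_n ≈ 279 kip (weld metal governs)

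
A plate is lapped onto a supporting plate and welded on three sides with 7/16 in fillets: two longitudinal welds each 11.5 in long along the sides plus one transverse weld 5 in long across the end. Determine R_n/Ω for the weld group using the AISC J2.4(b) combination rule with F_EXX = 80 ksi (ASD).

t_e = 0.707 × 0.4375 = 0.3093 in.
R_nwl = 0.6 × 80 × 0.3093 × 23 = 341.5 kips (longitudinal, 2 welds).
R_nwt = 0.6 × 80 × 0.3093 × 5 = 74.23 kips (transverse, base value).
(i) R_nwl + R_nwt = 415.7 kips; (ii) 0.85 R_nwl + 1.5 R_nwt = 401.6 kips.
R_n = max = 415.7 kips [governs: (i)]; R_n/Ω = 207.9 kips.

R_n/Ω ≈ 208 kips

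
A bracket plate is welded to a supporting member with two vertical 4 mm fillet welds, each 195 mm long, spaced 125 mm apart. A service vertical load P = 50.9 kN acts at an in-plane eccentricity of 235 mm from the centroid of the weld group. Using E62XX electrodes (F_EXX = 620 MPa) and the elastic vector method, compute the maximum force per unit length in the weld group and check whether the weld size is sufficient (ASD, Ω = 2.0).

Total weld length L_w = 390 mm. Treat welds as unit-width lines.
Polar moment about centroid: J = 2[d³/12 + d(b/2)²] = 2[195³/12 + 195×62.5²] = 2759000 mm³.
Direct shear f_v = P/L_w = 50.9×10³ / 390 = 130.5 N/mm (vertical).
Torsion M = P·e = 50.9×10³ × 235 = 11962000 N·mm.
Critical point at (x, y) = (62.5, 97.5) from centroid. f_tx = M·y/J = 422.7 N/mm; f_ty = M·x/J = 270.9 N/mm.
Resultant f_max = √[f_tx² + (f_v + f_ty)²] = √[422.7² + (130.5 + 270.9)²] = 582.9 N/mm.
Capacity per unit length: r_n/Ω = (1/2.0) × 0.6 × 620 × (0.707 × 4) = 526 N/mm.
582.9 > 526 → NOT adequate.

f_max ≈ 583 N/mm; NOT adequate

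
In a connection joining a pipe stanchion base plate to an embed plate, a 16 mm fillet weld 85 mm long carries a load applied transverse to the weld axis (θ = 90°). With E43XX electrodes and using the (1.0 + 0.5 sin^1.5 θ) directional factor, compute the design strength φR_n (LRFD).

φR_n ≈ 279 kN

E43XX → F_EXX = 430 MPa.
t_e = 0.707 × 16 = 11.31 mm; A_we = 11.31 × 85 = 961.5 mm².
Directional factor: 1.0 + 0.5 sin^1.5(90°) = 1.5.
F_nw = 0.6 × 430 × 1.5 = 387 MPa.
φR_n = 0.75 × 387 × 961.5 × 10⁻³ = 279.1 kN.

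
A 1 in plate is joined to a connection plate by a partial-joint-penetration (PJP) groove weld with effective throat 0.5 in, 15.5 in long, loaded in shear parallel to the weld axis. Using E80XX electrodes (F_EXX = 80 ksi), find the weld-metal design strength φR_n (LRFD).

Effective throat (given) t_e = 0.5 in.
A_we = 0.5 × 15.5 = 7.75 in².
F_nw = 0.6 F_EXX = 48 ksi.
φR_n = 0.75 × 48 × 7.75 = 279 kip.

φR_n ≈ 279 kip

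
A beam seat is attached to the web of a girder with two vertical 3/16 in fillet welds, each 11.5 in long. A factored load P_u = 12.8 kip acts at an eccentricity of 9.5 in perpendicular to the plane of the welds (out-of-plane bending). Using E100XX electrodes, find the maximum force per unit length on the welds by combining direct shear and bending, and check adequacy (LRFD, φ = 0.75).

E100XX → F_EXX = 100 ksi.
L_w = 2 × 11.5 = 23 in; section modulus (unit throat) S = 2 × L²/6 = 44.08 in².
Direct shear f_v = P/L_w = 12.8/23 = 0.5565 kip/in.
Moment M = P × e = 12.8 × 9.5 = 121.6 kip·in; bending f_b = M/S = 2.758 kip/in.
f_max = √(f_v² + f_b²) = √(0.5565² + 2.758²) = 2.814 kip/in.
φr_n = 0.75 × 0.6 × 100 × (0.707 × 0.1875) = 5.965 kip/in → adequate.

f_max ≈ 2.81 kip/in; adequate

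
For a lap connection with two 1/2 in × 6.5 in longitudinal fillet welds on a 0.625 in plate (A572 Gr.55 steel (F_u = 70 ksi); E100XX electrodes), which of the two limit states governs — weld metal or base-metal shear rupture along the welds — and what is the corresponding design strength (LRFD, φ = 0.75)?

E100XX → F_EXX = 100 ksi.
t_e = 0.707 × 0.5 = 0.3535 in; L = 13 in.
Weld metal: φR_n = 0.75 × 0.6 × 100 × 0.3535 × 13 = 206.8 kip.
Base metal (shear rupture): φR_n = 0.75 × 0.6 × 70 × 0.625 × 13 = 255.9 kip.
Governing: weld metal.

φR_n ≈ 207 kip (weld metal governs)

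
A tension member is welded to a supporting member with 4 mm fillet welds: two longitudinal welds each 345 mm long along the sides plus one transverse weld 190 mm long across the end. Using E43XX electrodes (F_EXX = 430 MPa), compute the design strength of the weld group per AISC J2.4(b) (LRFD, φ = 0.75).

t_e = 0.707 × 4 = 2.828 mm.
R_nwl = 0.6 × 430 × 2.828 × 690 × 10⁻³ = 503.4 kN (longitudinal, 2 welds).
R_nwt = 0.6 × 430 × 2.828 × 190 × 10⁻³ = 138.6 kN (transverse, base value).
(i) R_nwl + R_nwt = 642.1 kN; (ii) 0.85 R_nwl + 1.5 R_nwt = 635.9 kN.
R_n = max = 642.1 kN [governs: (i)]; φR_n = 481.6 kN.

φR_n ≈ 482 kN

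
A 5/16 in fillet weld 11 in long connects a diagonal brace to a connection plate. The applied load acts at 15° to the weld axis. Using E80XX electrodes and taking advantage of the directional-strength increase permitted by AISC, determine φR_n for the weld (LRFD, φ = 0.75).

φR_n ≈ 93.3 kips

E80XX → F_EXX = 80 ksi.
t_e = 0.707 × 0.3125 = 0.2209 in; A_we = 0.2209 × 11 = 2.43 in².
Directional factor: 1.0 + 0.5 sin^1.5(15°) = 1.066.
F_nw = 0.6 × 80 × 1.066 = 51.16 ksi.
φR_n = 0.75 × 51.16 × 2.43 = 93.25 kips.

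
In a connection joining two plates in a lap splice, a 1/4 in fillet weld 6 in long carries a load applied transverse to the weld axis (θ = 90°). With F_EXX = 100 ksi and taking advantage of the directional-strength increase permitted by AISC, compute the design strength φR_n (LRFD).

t_e = 0.707 × 0.25 = 0.1767 in; A_we = 0.1767 × 6 = 1.06 in².
Directional factor: 1.0 + 0.5 sin^1.5(90°) = 1.5.
F_nw = 0.6 × 100 × 1.5 = 90 ksi.
φR_n = 0.75 × 90 × 1.06 = 71.58 kip.

φR_n ≈ 71.6 kip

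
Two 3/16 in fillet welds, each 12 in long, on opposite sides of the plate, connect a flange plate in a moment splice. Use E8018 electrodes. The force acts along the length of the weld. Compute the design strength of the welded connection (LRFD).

φR_n ≈ 115 kips

E80XX → F_EXX = 80 ksi.
Effective throat t_e = 0.707 × 0.1875 = 0.1326 in.
Total length L = 24 in; A_we = 0.1326 × 24 = 3.181 in².
F_nw = 0.6 F_EXX = 0.6 × 80 = 48 ksi.
φR_n = 0.75 × 48 × 3.181 = 114.5 kips.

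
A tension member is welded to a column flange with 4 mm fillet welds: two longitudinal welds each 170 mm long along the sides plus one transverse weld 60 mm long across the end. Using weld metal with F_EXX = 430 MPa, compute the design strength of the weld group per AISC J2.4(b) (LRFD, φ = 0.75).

φR_n ≈ 219 kN

t_e = 0.707 × 4 = 2.828 mm.
R_nwl = 0.6 × 430 × 2.828 × 340 × 10⁻³ = 248.1 kN (longitudinal, 2 welds).
R_nwt = 0.6 × 430 × 2.828 × 60 × 10⁻³ = 43.78 kN (transverse, base value).
(i) R_nwl + R_nwt = 291.8 kN; (ii) 0.85 R_nwl + 1.5 R_nwt = 276.5 kN.
R_n = max = 291.8 kN [governs: (i)]; φR_n = 218.9 kN.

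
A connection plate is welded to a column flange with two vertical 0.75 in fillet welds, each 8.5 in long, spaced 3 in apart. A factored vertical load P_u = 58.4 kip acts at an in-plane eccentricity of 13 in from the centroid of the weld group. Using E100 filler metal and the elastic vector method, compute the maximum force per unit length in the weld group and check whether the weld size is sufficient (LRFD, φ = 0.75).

f_max ≈ 25.7 kip/in; NOT adequate

E100XX → F_EXX = 100 ksi.
Total weld length L_w = 17 in. Treat welds as unit-width lines.
Polar moment about centroid: J = 2[d³/12 + d(b/2)²] = 2[8.5³/12 + 8.5×1.5²] = 140.6 in³.
Direct shear f_v = P/L_w = 58.4 / 17 = 3.435 kip/in (vertical).
Torsion M = P·e = 58.4 × 13 = 759.2 kip·in.
Critical point at (x, y) = (1.5, 4.25) from centroid. f_tx = M·y/J = 22.95 kip/in; f_ty = M·x/J = 8.099 kip/in.
Resultant f_max = √[f_tx² + (f_v + f_ty)²] = √[22.95² + (3.435 + 8.099)²] = 25.68 kip/in.
Capacity per unit length: φr_n = 0.75 × 0.6 × 100 × (0.707 × 0.75) = 23.86 kip/in.
25.68 > 23.86 → NOT adequate.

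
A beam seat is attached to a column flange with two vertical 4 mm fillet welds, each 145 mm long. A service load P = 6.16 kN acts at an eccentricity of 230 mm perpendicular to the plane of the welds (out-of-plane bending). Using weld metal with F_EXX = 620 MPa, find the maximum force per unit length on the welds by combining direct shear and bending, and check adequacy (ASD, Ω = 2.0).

L_w = 2 × 145 = 290 mm; section modulus (unit throat) S = 2 × L²/6 = 7008 mm².
Direct shear f_v = P/L_w = 6.16×10³/290 = 21.24 N/mm.
Moment M = P × e = 6.16×10³ × 230 = 1416800 N·mm; bending f_b = M/S = 202.2 N/mm.
f_max = √(f_v² + f_b²) = √(21.24² + 202.2²) = 203.3 N/mm.
r_n/Ω = (1/2.0) × 0.6 × 620 × (0.707 × 4) = 526 N/mm → adequate.

f_max ≈ 203 N/mm; adequate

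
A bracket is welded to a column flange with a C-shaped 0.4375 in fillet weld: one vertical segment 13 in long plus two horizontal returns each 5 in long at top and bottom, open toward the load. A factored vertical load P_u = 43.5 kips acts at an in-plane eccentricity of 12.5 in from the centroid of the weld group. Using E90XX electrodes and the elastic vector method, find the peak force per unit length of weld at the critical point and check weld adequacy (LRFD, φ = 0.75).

f_max ≈ 7.39 kip/in; adequate

E90XX → F_EXX = 90 ksi.
Total weld length L_w = 23 in. Treat welds as unit-width lines.
Centroid: x̄ = 2×5×2.5 / 23 = 1.087 in from the vertical weld.
Polar moment about centroid: J = I_x + I_y = [13³/12 + 2×5×6.5²] + [13×1.087² + 2(5³/12 + 5×1.413²)] = 661.7 in³.
Direct shear f_v = P/L_w = 43.5 / 23 = 1.891 kip/in (vertical).
Torsion M = P·e = 43.5 × 12.5 = 543.75 kip·in.
Critical point at (x, y) = (3.913, 6.5) from centroid. f_tx = M·y/J = 5.341 kip/in; f_ty = M·x/J = 3.215 kip/in.
Resultant f_max = √[f_tx² + (f_v + f_ty)²] = √[5.341² + (1.891 + 3.215)²] = 7.389 kip/in.
Capacity per unit length: φr_n = 0.75 × 0.6 × 90 × (0.707 × 0.4375) = 12.53 kip/in.
7.389 ≤ 12.53 → adequate.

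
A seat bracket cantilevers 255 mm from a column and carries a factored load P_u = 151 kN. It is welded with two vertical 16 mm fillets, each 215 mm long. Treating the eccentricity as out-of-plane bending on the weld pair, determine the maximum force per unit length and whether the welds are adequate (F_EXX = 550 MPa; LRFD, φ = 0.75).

f_max ≈ 2520 N/mm; adequate

L_w = 2 × 215 = 430 mm; section modulus (unit throat) S = 2 × L²/6 = 15410 mm².
Direct shear f_v = P/L_w = 151×10³/430 = 351.2 N/mm.
Moment M = P × e = 151×10³ × 255 = 38505000 N·mm; bending f_b = M/S = 2499 N/mm.
f_max = √(f_v² + f_b²) = √(351.2² + 2499²) = 2524 N/mm.
φr_n = 0.75 × 0.6 × 550 × (0.707 × 16) = 2800 N/mm → adequate.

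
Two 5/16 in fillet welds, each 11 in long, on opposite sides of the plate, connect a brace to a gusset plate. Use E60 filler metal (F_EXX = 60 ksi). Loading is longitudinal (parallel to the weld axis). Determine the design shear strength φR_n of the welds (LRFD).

Effective throat t_e = 0.707 × 0.3125 = 0.2209 in.
Total length L = 22 in; A_we = 0.2209 × 22 = 4.861 in².
F_nw = 0.6 F_EXX = 0.6 × 60 = 36 ksi.
φR_n = 0.75 × 36 × 4.861 = 131.2 kip.

φR_n ≈ 131 kip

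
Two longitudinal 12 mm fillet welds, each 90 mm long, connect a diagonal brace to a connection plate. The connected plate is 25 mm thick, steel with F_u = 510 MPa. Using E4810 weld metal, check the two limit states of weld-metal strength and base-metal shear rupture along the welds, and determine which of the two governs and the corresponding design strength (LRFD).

E48XX → F_EXX = 480 MPa.
t_e = 0.707 × 12 = 8.484 mm; L = 180 mm.
Weld metal: φR_n = 0.75 × 0.6 × 480 × 8.484 × 180 × 10⁻³ = 329.9 kN.
Base metal (shear rupture): φR_n = 0.75 × 0.6 × 510 × 25 × 180 × 10⁻³ = 1033 kN.
Governing: weld metal.

φR_n ≈ 330 kN (weld metal governs)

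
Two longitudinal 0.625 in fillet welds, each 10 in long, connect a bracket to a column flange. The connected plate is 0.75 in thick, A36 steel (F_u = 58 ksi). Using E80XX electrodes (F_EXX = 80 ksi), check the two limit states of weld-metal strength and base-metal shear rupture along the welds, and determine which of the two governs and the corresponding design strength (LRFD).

t_e = 0.707 × 0.625 = 0.4419 in; L = 20 in.
Weld metal: φR_n = 0.75 × 0.6 × 80 × 0.4419 × 20 = 318.1 kip.
Base metal (shear rupture): φR_n = 0.75 × 0.6 × 58 × 0.75 × 20 = 391.5 kip.
Governing: weld metal.

φR_n ≈ 318 kip (weld metal governs)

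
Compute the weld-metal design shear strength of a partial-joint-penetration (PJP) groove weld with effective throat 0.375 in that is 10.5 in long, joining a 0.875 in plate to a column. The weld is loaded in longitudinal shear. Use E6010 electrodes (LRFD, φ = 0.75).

E60XX → F_EXX = 60 ksi.
Effective throat (given) t_e = 0.375 in.
A_we = 0.375 × 10.5 = 3.938 in².
F_nw = 0.6 F_EXX = 36 ksi.
φR_n = 0.75 × 36 × 3.938 = 106.3 kip.

φR_n ≈ 106 kip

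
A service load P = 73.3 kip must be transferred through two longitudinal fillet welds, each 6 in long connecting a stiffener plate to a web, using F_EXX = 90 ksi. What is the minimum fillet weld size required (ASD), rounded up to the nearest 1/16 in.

Total weld length L = 12 in.
Required throat t_e = P × Ω / (0.6 F_EXX × L) = 73.3 × 2.0 / (0.6 × 90 × 12) = 0.2262 in.
Required leg w = t_e / 0.707 = 0.32 in → use 3/8 in.

w = 3/8 in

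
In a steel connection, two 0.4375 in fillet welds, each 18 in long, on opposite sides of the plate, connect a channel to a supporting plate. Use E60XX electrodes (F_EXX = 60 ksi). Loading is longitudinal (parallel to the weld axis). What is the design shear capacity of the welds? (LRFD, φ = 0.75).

Effective throat t_e = 0.707 × 0.4375 = 0.3093 in.
Total length L = 36 in; A_we = 0.3093 × 36 = 11.14 in².
F_nw = 0.6 F_EXX = 0.6 × 60 = 36 ksi.
φR_n = 0.75 × 36 × 11.14 = 300.7 kips.

φR_n ≈ 301 kips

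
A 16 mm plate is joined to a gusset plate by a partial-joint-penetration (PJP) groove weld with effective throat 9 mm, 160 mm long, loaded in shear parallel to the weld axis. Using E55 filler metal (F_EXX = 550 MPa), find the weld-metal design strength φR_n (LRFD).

φR_n ≈ 356 kN

Effective throat (given) t_e = 9 mm.
A_we = 9 × 160 = 1440 mm².
F_nw = 0.6 F_EXX = 330 MPa.
φR_n = 0.75 × 330 × 1440 × 10⁻³ = 356.4 kN.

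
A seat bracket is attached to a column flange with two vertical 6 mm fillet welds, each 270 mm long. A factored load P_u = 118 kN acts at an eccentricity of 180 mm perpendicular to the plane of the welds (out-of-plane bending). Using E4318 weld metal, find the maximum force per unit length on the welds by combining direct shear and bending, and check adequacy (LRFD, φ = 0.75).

f_max ≈ 901 N/mm; NOT adequate

E43XX → F_EXX = 430 MPa.
L_w = 2 × 270 = 540 mm; section modulus (unit throat) S = 2 × L²/6 = 24300 mm².
Direct shear f_v = P/L_w = 118×10³/540 = 218.5 N/mm.
Moment M = P × e = 118×10³ × 180 = 21240000 N·mm; bending f_b = M/S = 874.1 N/mm.
f_max = √(f_v² + f_b²) = √(218.5² + 874.1²) = 901 N/mm.
φr_n = 0.75 × 0.6 × 430 × (0.707 × 6) = 820.8 N/mm → NOT adequate.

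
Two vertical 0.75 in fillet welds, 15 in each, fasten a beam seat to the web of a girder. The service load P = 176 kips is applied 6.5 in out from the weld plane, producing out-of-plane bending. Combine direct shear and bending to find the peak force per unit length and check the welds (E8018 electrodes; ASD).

f_max ≈ 16.3 kip/in; NOT adequate

E80XX → F_EXX = 80 ksi.
L_w = 2 × 15 = 30 in; section modulus (unit throat) S = 2 × L²/6 = 75 in².
Direct shear f_v = P/L_w = 176/30 = 5.867 kip/in.
Moment M = P × e = 176 × 6.5 = 1144 kip·in; bending f_b = M/S = 15.25 kip/in.
f_max = √(f_v² + f_b²) = √(5.867² + 15.25²) = 16.34 kip/in.
r_n/Ω = (1/2.0) × 0.6 × 80 × (0.707 × 0.75) = 12.73 kip/in → NOT adequate.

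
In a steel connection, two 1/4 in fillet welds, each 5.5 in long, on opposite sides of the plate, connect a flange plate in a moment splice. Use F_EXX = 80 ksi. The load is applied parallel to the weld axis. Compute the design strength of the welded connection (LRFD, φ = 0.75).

Effective throat t_e = 0.707 × 0.25 = 0.1767 in.
Total length L = 11 in; A_we = 0.1767 × 11 = 1.944 in².
F_nw = 0.6 F_EXX = 0.6 × 80 = 48 ksi.
φR_n = 0.75 × 48 × 1.944 = 69.99 kips.

φR_n ≈ 70 kips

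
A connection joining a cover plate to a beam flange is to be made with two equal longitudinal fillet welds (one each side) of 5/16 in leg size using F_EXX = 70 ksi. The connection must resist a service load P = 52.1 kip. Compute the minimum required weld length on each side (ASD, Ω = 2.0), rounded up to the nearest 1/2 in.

L = 6 in on each side

Throat t_e = 0.707 × 0.3125 = 0.2209 in.
r_n/Ω = (0.6 × 70 × 0.2209) / 2.0 = 4.64 kip/in.
L_req = P / (r_n/Ω) = 52.1 / 4.64 = 11.23 in total.
Per side: 11.23 / 2 = 5.615 in.
Round up → use L = 6 in on each side.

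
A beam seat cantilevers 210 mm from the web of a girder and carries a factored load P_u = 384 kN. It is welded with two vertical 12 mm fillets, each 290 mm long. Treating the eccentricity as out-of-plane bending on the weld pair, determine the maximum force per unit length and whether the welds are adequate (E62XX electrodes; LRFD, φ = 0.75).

f_max ≈ 2950 N/mm; NOT adequate

E62XX → F_EXX = 620 MPa.
L_w = 2 × 290 = 580 mm; section modulus (unit throat) S = 2 × L²/6 = 28030 mm².
Direct shear f_v = P/L_w = 384×10³/580 = 662.1 N/mm.
Moment M = P × e = 384×10³ × 210 = 80640000 N·mm; bending f_b = M/S = 2877 N/mm.
f_max = √(f_v² + f_b²) = √(662.1² + 2877²) = 2952 N/mm.
φr_n = 0.75 × 0.6 × 620 × (0.707 × 12) = 2367 N/mm → NOT adequate.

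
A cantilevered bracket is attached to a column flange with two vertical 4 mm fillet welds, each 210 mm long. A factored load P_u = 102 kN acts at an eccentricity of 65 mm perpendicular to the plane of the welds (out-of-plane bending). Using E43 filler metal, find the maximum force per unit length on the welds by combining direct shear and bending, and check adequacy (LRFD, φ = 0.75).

f_max ≈ 512 N/mm; adequate

E43XX → F_EXX = 430 MPa.
L_w = 2 × 210 = 420 mm; section modulus (unit throat) S = 2 × L²/6 = 14700 mm².
Direct shear f_v = P/L_w = 102×10³/420 = 242.9 N/mm.
Moment M = P × e = 102×10³ × 65 = 6630000 N·mm; bending f_b = M/S = 451 N/mm.
f_max = √(f_v² + f_b²) = √(242.9² + 451²) = 512.2 N/mm.
φr_n = 0.75 × 0.6 × 430 × (0.707 × 4) = 547.2 N/mm → adequate.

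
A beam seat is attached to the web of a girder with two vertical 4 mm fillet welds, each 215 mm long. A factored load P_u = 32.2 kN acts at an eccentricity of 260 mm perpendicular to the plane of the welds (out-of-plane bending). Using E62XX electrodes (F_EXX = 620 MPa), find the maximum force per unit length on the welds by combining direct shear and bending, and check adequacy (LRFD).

f_max ≈ 548 N/mm; adequate

L_w = 2 × 215 = 430 mm; section modulus (unit throat) S = 2 × L²/6 = 15410 mm².
Direct shear f_v = P/L_w = 32.2×10³/430 = 74.88 N/mm.
Moment M = P × e = 32.2×10³ × 260 = 8372000 N·mm; bending f_b = M/S = 543.3 N/mm.
f_max = √(f_v² + f_b²) = √(74.88² + 543.3²) = 548.5 N/mm.
φr_n = 0.75 × 0.6 × 620 × (0.707 × 4) = 789 N/mm → adequate.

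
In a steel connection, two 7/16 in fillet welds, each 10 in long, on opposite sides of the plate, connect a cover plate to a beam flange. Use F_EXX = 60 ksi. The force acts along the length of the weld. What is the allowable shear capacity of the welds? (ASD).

Effective throat t_e = 0.707 × 0.4375 = 0.3093 in.
Total length L = 20 in; A_we = 0.3093 × 20 = 6.186 in².
F_nw = 0.6 F_EXX = 0.6 × 60 = 36 ksi.
R_n = 36 × 6.186 = 222.7 kips; R_n/Ω = 222.7/2.0 = 111.4 kips.

R_n/Ω ≈ 111 kips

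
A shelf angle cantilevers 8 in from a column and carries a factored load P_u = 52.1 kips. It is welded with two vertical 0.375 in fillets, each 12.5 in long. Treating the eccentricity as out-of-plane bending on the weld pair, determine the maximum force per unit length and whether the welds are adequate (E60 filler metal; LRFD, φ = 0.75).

E60XX → F_EXX = 60 ksi.
L_w = 2 × 12.5 = 25 in; section modulus (unit throat) S = 2 × L²/6 = 52.08 in².
Direct shear f_v = P/L_w = 52.1/25 = 2.084 kip/in.
Moment M = P × e = 52.1 × 8 = 416.8 kip·in; bending f_b = M/S = 8.003 kip/in.
f_max = √(f_v² + f_b²) = √(2.084² + 8.003²) = 8.269 kip/in.
φr_n = 0.75 × 0.6 × 60 × (0.707 × 0.375) = 7.158 kip/in → NOT adequate.

f_max ≈ 8.27 kip/in; NOT adequate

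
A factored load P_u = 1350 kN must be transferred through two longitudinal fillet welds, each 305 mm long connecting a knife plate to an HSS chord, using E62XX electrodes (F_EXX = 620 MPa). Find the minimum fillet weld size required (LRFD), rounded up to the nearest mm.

Total weld length L = 610 mm.
Required throat t_e = P_u / (φ × 0.6 F_EXX × L) = 1350 / (0.75 × 0.6 × 620 × 610 × 10⁻³) = 7.932 mm.
Required leg w = t_e / 0.707 = 11.22 mm → use 12 mm.

w = 12 mm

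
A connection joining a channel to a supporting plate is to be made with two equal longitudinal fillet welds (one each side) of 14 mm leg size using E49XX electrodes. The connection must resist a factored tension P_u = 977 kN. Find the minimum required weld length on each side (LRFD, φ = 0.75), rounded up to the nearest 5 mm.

E49XX → F_EXX = 490 MPa.
Throat t_e = 0.707 × 14 = 9.898 mm.
φr_n = 0.75 × 0.6 × 490 × 9.898 × 10⁻³ = 2.183 kN/mm.
L_req = P_u / φr_n = 977 / 2.183 = 447.6 mm total.
Per side: 447.6 / 2 = 223.8 mm.
Round up → use L = 225 mm on each side.

L = 225 mm on each side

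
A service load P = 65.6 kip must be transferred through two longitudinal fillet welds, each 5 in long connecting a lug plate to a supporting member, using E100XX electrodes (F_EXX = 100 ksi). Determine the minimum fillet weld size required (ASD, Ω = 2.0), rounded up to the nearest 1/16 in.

w = 5/16 in

Total weld length L = 10 in.
Required throat t_e = P × Ω / (0.6 F_EXX × L) = 65.6 × 2.0 / (0.6 × 100 × 10) = 0.2187 in.
Required leg w = t_e / 0.707 = 0.3093 in → use 5/16 in.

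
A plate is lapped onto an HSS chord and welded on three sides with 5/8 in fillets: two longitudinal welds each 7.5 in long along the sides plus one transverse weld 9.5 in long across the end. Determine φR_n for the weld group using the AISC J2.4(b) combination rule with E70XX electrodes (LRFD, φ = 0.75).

φR_n ≈ 376 kip

E70XX → F_EXX = 70 ksi.
t_e = 0.707 × 0.625 = 0.4419 in.
R_nwl = 0.6 × 70 × 0.4419 × 15 = 278.4 kip (longitudinal, 2 welds).
R_nwt = 0.6 × 70 × 0.4419 × 9.5 = 176.3 kip (transverse, base value).
(i) R_nwl + R_nwt = 454.7 kip; (ii) 0.85 R_nwl + 1.5 R_nwt = 501.1 kip.
R_n = max = 501.1 kip [governs: (ii)]; φR_n = 375.8 kip.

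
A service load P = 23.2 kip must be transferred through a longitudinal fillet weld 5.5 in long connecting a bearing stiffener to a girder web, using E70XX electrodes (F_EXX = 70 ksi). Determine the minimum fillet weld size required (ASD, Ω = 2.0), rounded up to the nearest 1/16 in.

Total weld length L = 5.5 in.
Required throat t_e = P × Ω / (0.6 F_EXX × L) = 23.2 × 2.0 / (0.6 × 70 × 5.5) = 0.2009 in.
Required leg w = t_e / 0.707 = 0.2841 in → use 5/16 in.

w = 5/16 in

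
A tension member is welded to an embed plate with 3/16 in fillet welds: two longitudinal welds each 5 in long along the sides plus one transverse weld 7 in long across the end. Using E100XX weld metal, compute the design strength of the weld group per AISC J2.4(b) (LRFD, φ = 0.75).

E100XX → F_EXX = 100 ksi.
t_e = 0.707 × 0.1875 = 0.1326 in.
R_nwl = 0.6 × 100 × 0.1326 × 10 = 79.54 kip (longitudinal, 2 welds).
R_nwt = 0.6 × 100 × 0.1326 × 7 = 55.68 kip (transverse, base value).
(i) R_nwl + R_nwt = 135.2 kip; (ii) 0.85 R_nwl + 1.5 R_nwt = 151.1 kip.
R_n = max = 151.1 kip [governs: (ii)]; φR_n = 113.3 kip.

φR_n ≈ 113 kip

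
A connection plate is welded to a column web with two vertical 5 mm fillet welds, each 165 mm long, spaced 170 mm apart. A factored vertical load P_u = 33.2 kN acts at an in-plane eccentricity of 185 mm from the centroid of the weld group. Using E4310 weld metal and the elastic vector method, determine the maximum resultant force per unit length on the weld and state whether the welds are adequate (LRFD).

E43XX → F_EXX = 430 MPa.
Total weld length L_w = 330 mm. Treat welds as unit-width lines.
Polar moment about centroid: J = 2[d³/12 + d(b/2)²] = 2[165³/12 + 165×85²] = 3133000 mm³.
Direct shear f_v = P/L_w = 33.2×10³ / 330 = 100.6 N/mm (vertical).
Torsion M = P·e = 33.2×10³ × 185 = 6142000 N·mm.
Critical point at (x, y) = (85, 82.5) from centroid. f_tx = M·y/J = 161.7 N/mm; f_ty = M·x/J = 166.6 N/mm.
Resultant f_max = √[f_tx² + (f_v + f_ty)²] = √[161.7² + (100.6 + 166.6)²] = 312.4 N/mm.
Capacity per unit length: φr_n = 0.75 × 0.6 × 430 × (0.707 × 5) = 684 N/mm.
312.4 ≤ 684 → adequate.

f_max ≈ 312 N/mm; adequate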